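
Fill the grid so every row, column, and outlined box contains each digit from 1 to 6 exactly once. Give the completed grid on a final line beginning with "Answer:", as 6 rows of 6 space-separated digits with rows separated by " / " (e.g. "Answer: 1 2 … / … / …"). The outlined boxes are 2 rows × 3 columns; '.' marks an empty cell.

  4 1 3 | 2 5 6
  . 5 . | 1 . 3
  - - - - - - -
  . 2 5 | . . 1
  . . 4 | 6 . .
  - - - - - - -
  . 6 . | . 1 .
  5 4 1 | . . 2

Step 1. [r5c1∈{2,3}] box 5 places 3 nowhere but r5c1, so r5c1=3.
Step 2. [r5c6∈{4,5}] in col 6, 4 fits only at r5c6. So r5c6=4.
Step 3. [r3c4∈{3,4}] r3c4 is the only open cell in col 4 admitting 4 ⇒ r3c4=4.
Step 4. [r2c1∈{2,6}] col 1 places 2 nowhere but r2c1 ⇒ r2c1=2.
Step 5. [r3c5∈{3}] r3c5 has the single candidate 3, so r3c5=3.
Step 6. [r4c2∈{3}] nothing but 3 survives at r4c2. So r4c2=3.
Step 7. [r4c1∈{1}] r4c1 is down to just 1. So r4c1=1.
Step 8. [r3c1∈{6}] nothing but 6 survives at r3c1 ⇒ r3c1=6.
Step 9. [r5c3∈{2}] r5c3's peers cover all but 2. So r5c3=2.
Step 10. [r6c5∈{6}] nothing but 6 survives at r6c5, so r6c5=6.
Step 11. [r5c4∈{5}] only 5 remains possible at r5c4 ⇒ r5c4=5.
Step 12. [r4c6∈{5}] only 5 remains possible at r4c6. So r4c6=5.
Step 13. [r4c5∈{2}] r4c5's peers cover all but 2 ⇒ r4c5=2.
Step 14. [r2c5∈{4}] r2c5's peers cover all but 4, so r2c5=4.
Step 15. [r6c4∈{3}] only 3 remains possible at r6c4, so r6c4=3.
Step 16. [r2c3∈{6}] r2c3 has the single candidate 6. So r2c3=6.

Answer: 4 1 3 2 5 6 / 2 5 6 1 4 3 / 6 2 5 4 3 1 / 1 3 4 6 2 5 / 3 6 2 5 1 4 / 5 4 1 3 6 2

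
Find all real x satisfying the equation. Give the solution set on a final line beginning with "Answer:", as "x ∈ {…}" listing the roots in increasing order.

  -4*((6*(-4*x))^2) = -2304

Step 1. [-4*((6*(-4*x))^2) = -2304] divide by the outer -4, so div: (6*(-4*x))^2 = 576.
Step 2. [(6*(-4*x))^2 = 576] LHS squared, RHS 576 ≥ 0: apply √ (±), so sqrt: 6*(-4*x) = 24 or -24.
Step 3. [6*(-4*x) = 24 or -24] divide by the outer 6, so div: -4*x = 4 or -4.
Step 4. [-4*x = 4 or -4] leading coefficient -4: divide by -4, so div: x = -1 or 1.

Answer: x ∈ {-1, 1}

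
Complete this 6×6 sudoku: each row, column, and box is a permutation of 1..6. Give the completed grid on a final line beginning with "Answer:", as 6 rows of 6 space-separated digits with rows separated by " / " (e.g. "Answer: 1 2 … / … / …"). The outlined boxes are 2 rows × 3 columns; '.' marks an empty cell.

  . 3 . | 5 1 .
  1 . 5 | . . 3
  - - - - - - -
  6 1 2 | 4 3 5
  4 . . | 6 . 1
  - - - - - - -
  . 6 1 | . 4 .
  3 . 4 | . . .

Step 1. [r5c6∈{2}] nothing but 2 survives at r5c6, so r5c6=2.
Step 2. [r2c5∈{2,6}] 6 has one home in row 2: r2c5 ⇒ r2c5=6.
Step 3. [r6c2∈{2,5}] row 6 places 2 nowhere but r6c2 ⇒ r6c2=2.
Step 4. [r2c4∈{2}] r2c4's peers cover all but 2. So r2c4=2.
Step 5. [r1c6∈{4}] nothing but 4 survives at r1c6, so r1c6=4.
Step 6. [r4c2∈{5}] r4c2 is down to just 5. So r4c2=5.
Step 7. [r2c2∈{4}] r2c2's peers cover all but 4, so r2c2=4.
Step 8. [r5c1∈{5}] only 5 remains possible at r5c1. So r5c1=5.
Step 9. [r1c3∈{6}] r1c3's peers cover all but 6, so r1c3=6.
Step 10. [r6c4∈{1}] only 1 remains possible at r6c4, so r6c4=1.
Step 11. [r1c1∈{2}] r1c1's peers cover all but 2. So r1c1=2.
Step 12. [r4c5∈{2}] r4c5 is down to just 2, so r4c5=2.
Step 13. [r4c3∈{3}] r4c3 has the single candidate 3. So r4c3=3.
Step 14. [r5c4∈{3}] r5c4's peers cover all but 3 ⇒ r5c4=3.
Step 15. [r6c5∈{5}] r6c5 is down to just 5. So r6c5=5.
Step 16. [r6c6∈{6}] r6c6 has the single candidate 6. So r6c6=6.

Answer: 2 3 6 5 1 4 / 1 4 5 2 6 3 / 6 1 2 4 3 5 / 4 5 3 6 2 1 / 5 6 1 3 4 2 / 3 2 4 1 5 6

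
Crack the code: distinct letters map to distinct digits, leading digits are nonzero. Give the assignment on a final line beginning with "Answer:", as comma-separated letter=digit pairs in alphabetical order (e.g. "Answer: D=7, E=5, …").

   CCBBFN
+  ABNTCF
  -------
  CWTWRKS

Step 1. [col 1: N + F ≡ S (mod 10)] S=3 is one option consistent with column 1 (N + F ≡ S (mod 10), carry-in 0) — take it, so S=3.
Step 2. [col 1: N + F ≡ S (mod 10)] no forcing yet in column 1 (carry-in 0); F=5 is free and consistent — try it, so F=5.
Step 3. [col 1: N + F ≡ S (mod 10)] in column 1 we have N+F≡S with carry-in 0; given F=5, S=3 and digits 3,5 already taken and all letters distinct, that pins N to 8 ⇒ N=8.
Step 4. [col 2: F + C ≡ K (mod 10)] C=1 is one option consistent with column 2 (F + C ≡ K (mod 10), carry-in 1) — take it ⇒ C=1.
Step 5. [col 2: F + C ≡ K (mod 10)] from column 2 (F=5, C=1, carry-in 1, digits 1,3,5,8 already taken and all letters distinct): K must equal 7. So K=7.
Step 6. [col 3: B + T ≡ R (mod 10)] T=4 is one option consistent with column 3 (B + T ≡ R (mod 10), carry-in 0) — take it ⇒ T=4.
Step 7. [col 3: B + T ≡ R (mod 10)] no forcing yet in column 3 (carry-in 0); R=6 is free and consistent — try it, so R=6.
Step 8. [col 3: B + T ≡ R (mod 10)] column 3 reads B+T+carry(0)=R with T=4, R=6; with digits 1,3,4,5,6,7,8 already taken and all letters distinct, the only value for B is 2. So B=2.
Step 9. [col 4: B + N ≡ W (mod 10)] column 4: given B=2, N=8, carry-in 0, and digits 1,2,3,4,5,6,7,8 already taken and all letters distinct, B+N≡W (mod 10) forces W=0 ⇒ W=0.
Step 10. [col 6: C + A ≡ W (mod 10)] column 6: given C=1, W=0, carry-in 0, and digits 0,1,2,3,4,5,6,7,8 already taken and all letters distinct, C+A≡W (mod 10) forces A=9. So A=9.

Answer: A=9, B=2, C=1, F=5, K=7, N=8, R=6, S=3, T=4, W=0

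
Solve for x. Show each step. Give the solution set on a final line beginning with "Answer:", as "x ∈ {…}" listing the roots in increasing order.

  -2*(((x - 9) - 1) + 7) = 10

Step 1. [-2*(((x - 9) - 1) + 7) = 10] LHS = -2·(…); ÷-2 both sides. So div: ((x - 9) - 1) + 7 = -5.
Step 2. [((x - 9) - 1) + 7 = -5] +7 is outermost — subtract 7 both sides ⇒ sub: (x - 9) - 1 = -12.
Step 3. [(x - 9) - 1 = -12] the outer -1 inverts by adding 1, so sub: x - 9 = -11.
Step 4. [x - 9 = -11] add 9: x sits inside (… - 9), so sub: x = -2.

Answer: x ∈ {-2}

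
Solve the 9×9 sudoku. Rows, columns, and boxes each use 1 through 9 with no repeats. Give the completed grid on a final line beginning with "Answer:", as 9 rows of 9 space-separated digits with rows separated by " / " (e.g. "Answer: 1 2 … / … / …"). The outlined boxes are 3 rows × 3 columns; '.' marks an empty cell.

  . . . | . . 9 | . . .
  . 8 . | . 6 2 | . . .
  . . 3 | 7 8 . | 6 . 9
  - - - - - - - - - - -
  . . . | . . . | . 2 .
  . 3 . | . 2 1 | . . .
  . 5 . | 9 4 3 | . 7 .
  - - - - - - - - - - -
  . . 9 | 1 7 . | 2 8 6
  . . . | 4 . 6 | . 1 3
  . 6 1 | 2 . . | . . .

Step 1. [r1c9∈{1,2,4,5,7,8}] across col 9, 2 lands solely at r1c9 ⇒ r1c9=2.
Step 2. [r1c7∈{1,3,4,5,7,8}] in row 1, 8 fits only at r1c7 ⇒ r1c7=8.
Step 3. [r4c5∈{5}] nothing but 5 survives at r4c5, so r4c5=5.
Step 4. [r5c8∈{4,5,6,9}] across col 8, 6 lands solely at r5c8 ⇒ r5c8=6.
Step 5. [r4c2∈{1,4,7,9}] col 2 places 9 nowhere but r4c2 ⇒ r4c2=9.
Step 6. [r9c8∈{4,5,9}] r9c8 is the only open cell in col 8 admitting 9, so r9c8=9.
Step 7. [r5c4∈{8}] nothing but 8 survives at r5c4, so r5c4=8.
Step 8. [r6c7∈{1}] r6c7 has the single candidate 1 ⇒ r6c7=1.
Step 9. [r4c1∈{1,4,6,7,8}] r4c1 is the only open cell in row 4 admitting 1. So r4c1=1.
Step 10. [r3c6∈{4,5}] col 6 places 4 nowhere but r3c6, so r3c6=4.
Step 11. [r3c8∈{5}] only 5 remains possible at r3c8, so r3c8=5.
Step 12. [r6c9∈{8}] nothing but 8 survives at r6c9, so r6c9=8.
Step 13. [r4c9∈{4}] r4c9's peers cover all but 4, so r4c9=4.
Step 14. [r9c7∈{4,5,7}] 4 has one home in box 9: r9c7, so r9c7=4.
Step 15. [r3c1∈{2}] r3c1 has the single candidate 2. So r3c1=2.
Step 16. [r7c1∈{3,4,5}] in row 7, 3 fits only at r7c1, so r7c1=3.
Step 17. [r4c3∈{6,7,8}] r4c3 is the only open cell in row 4 admitting 8. So r4c3=8.
Step 18. [r8c1∈{5,7,8}] row 8 places 8 nowhere but r8c1. So r8c1=8.
Step 19. [r2c1∈{4,5,7,9}] 9 has one home in row 2: r2c1 ⇒ r2c1=9.
Step 20. [r6c3∈{2,6}] row 6 places 2 nowhere but r6c3, so r6c3=2.
Step 21. [r1c3∈{4,5,6,7}] r1c3 is the only open cell in col 3 admitting 6, so r1c3=6.
Step 22. [r1c5∈{1,3}] r1c5 is the only open cell in col 5 admitting 1, so r1c5=1.
Step 23. [r5c9∈{5}] only 5 remains possible at r5c9 ⇒ r5c9=5.
Step 24. [r9c9∈{7}] nothing but 7 survives at r9c9. So r9c9=7.
Step 25. [r9c1∈{5}] r9c1 is down to just 5 ⇒ r9c1=5.
Step 26. [r2c3∈{4,5,7}] in col 3, 5 fits only at r2c3, so r2c3=5.
Step 27. [r2c4∈{3}] r2c4's peers cover all but 3 ⇒ r2c4=3.
Step 28. [r5c3∈{4,7}] across col 3, 4 lands solely at r5c3. So r5c3=4.
Step 29. [r1c1∈{4,7}] r1c1 is the only open cell in col 1 admitting 4, so r1c1=4.
Step 30. [r1c2∈{7}] r1c2's peers cover all but 7, so r1c2=7.
Step 31. [r8c3∈{7}] r8c3 has the single candidate 7 ⇒ r8c3=7.
Step 32. [r2c9∈{1}] r2c9 is down to just 1. So r2c9=1.
Step 33. [r9c6∈{8}] r9c6's peers cover all but 8. So r9c6=8.
Step 34. [r7c6∈{5}] nothing but 5 survives at r7c6, so r7c6=5.
Step 35. [r2c8∈{4}] r2c8 has the single candidate 4 ⇒ r2c8=4.
Step 36. [r5c7∈{9}] r5c7's peers cover all but 9, so r5c7=9.
Step 37. [r9c5∈{3}] r9c5 is down to just 3, so r9c5=3.
Step 38. [r3c2∈{1}] r3c2 has the single candidate 1. So r3c2=1.
Step 39. [r4c7∈{3}] r4c7 is down to just 3. So r4c7=3.
Step 40. [r7c2∈{4}] r7c2 is down to just 4, so r7c2=4.
Step 41. [r8c5∈{9}] nothing but 9 survives at r8c5. So r8c5=9.
Step 42. [r8c2∈{2}] r8c2's peers cover all but 2 ⇒ r8c2=2.
Step 43. [r8c7∈{5}] r8c7 is down to just 5, so r8c7=5.
Step 44. [r4c4∈{6}] nothing but 6 survives at r4c4 ⇒ r4c4=6.
Step 45. [r2c7∈{7}] r2c7 has the single candidate 7 ⇒ r2c7=7.
Step 46. [r4c6∈{7}] r4c6 is down to just 7. So r4c6=7.
Step 47. [r1c8∈{3}] r1c8 is down to just 3 ⇒ r1c8=3.
Step 48. [r1c4∈{5}] only 5 remains possible at r1c4 ⇒ r1c4=5.
Step 49. [r6c1∈{6}] r6c1 is down to just 6, so r6c1=6.
Step 50. [r5c1∈{7}] nothing but 7 survives at r5c1 ⇒ r5c1=7.

Answer: 4 7 6 5 1 9 8 3 2 / 9 8 5 3 6 2 7 4 1 / 2 1 3 7 8 4 6 5 9 / 1 9 8 6 5 7 3 2 4 / 7 3 4 8 2 1 9 6 5 / 6 5 2 9 4 3 1 7 8 / 3 4 9 1 7 5 2 8 6 / 8 2 7 4 9 6 5 1 3 / 5 6 1 2 3 8 4 9 7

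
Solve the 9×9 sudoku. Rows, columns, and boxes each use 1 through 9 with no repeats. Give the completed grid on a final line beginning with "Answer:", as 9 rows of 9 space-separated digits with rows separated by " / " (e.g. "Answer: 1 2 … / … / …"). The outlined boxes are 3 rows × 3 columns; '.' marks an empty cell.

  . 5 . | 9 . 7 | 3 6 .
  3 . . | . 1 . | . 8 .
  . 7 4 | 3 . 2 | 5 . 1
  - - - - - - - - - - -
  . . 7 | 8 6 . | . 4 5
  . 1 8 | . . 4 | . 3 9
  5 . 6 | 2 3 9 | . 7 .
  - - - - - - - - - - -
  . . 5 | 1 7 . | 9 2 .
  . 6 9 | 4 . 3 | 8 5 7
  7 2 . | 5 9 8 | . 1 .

Step 1. [r2c3∈{2}] r2c3 has the single candidate 2, so r2c3=2.
Step 2. [r2c9∈{4}] only 4 remains possible at r2c9. So r2c9=4.
Step 3. [r7c2∈{3,4,8}] col 2 places 8 nowhere but r7c2 ⇒ r7c2=8.
Step 4. [r7c6∈{6}] only 6 remains possible at r7c6 ⇒ r7c6=6.
Step 5. [r2c2∈{9}] r2c2 has the single candidate 9, so r2c2=9.
Step 6. [r9c9∈{3,6}] col 9 places 6 nowhere but r9c9. So r9c9=6.
Step 7. [r5c1∈{2}] r5c1 has the single candidate 2. So r5c1=2.
Step 8. [r3c5∈{8}] r3c5's peers cover all but 8 ⇒ r3c5=8.
Step 9. [r6c7∈{1}] nothing but 1 survives at r6c7, so r6c7=1.
Step 10. [r1c3∈{1}] nothing but 1 survives at r1c3, so r1c3=1.
Step 11. [r6c2∈{4}] r6c2's peers cover all but 4, so r6c2=4.
Step 12. [r1c5∈{4}] nothing but 4 survives at r1c5, so r1c5=4.
Step 13. [r4c2∈{3}] nothing but 3 survives at r4c2 ⇒ r4c2=3.
Step 14. [r5c7∈{6}] nothing but 6 survives at r5c7. So r5c7=6.
Step 15. [r2c4∈{6}] r2c4 has the single candidate 6, so r2c4=6.
Step 16. [r3c1∈{6}] r3c1 has the single candidate 6, so r3c1=6.
Step 17. [r6c9∈{8}] r6c9's peers cover all but 8. So r6c9=8.
Step 18. [r2c6∈{5}] r2c6 has the single candidate 5, so r2c6=5.
Step 19. [r4c7∈{2}] nothing but 2 survives at r4c7, so r4c7=2.
Step 20. [r4c1∈{9}] r4c1 is down to just 9, so r4c1=9.
Step 21. [r9c3∈{3}] only 3 remains possible at r9c3, so r9c3=3.
Step 22. [r4c6∈{1}] only 1 remains possible at r4c6 ⇒ r4c6=1.
Step 23. [r5c4∈{7}] r5c4 has the single candidate 7 ⇒ r5c4=7.
Step 24. [r7c1∈{4}] nothing but 4 survives at r7c1 ⇒ r7c1=4.
Step 25. [r9c7∈{4}] r9c7's peers cover all but 4. So r9c7=4.
Step 26. [r5c5∈{5}] nothing but 5 survives at r5c5 ⇒ r5c5=5.
Step 27. [r3c8∈{9}] r3c8 has the single candidate 9, so r3c8=9.
Step 28. [r8c5∈{2}] r8c5 has the single candidate 2 ⇒ r8c5=2.
Step 29. [r1c1∈{8}] only 8 remains possible at r1c1. So r1c1=8.
Step 30. [r8c1∈{1}] only 1 remains possible at r8c1 ⇒ r8c1=1.
Step 31. [r1c9∈{2}] r1c9's peers cover all but 2, so r1c9=2.
Step 32. [r7c9∈{3}] r7c9's peers cover all but 3 ⇒ r7c9=3.
Step 33. [r2c7∈{7}] r2c7 has the single candidate 7, so r2c7=7.

Answer: 8 5 1 9 4 7 3 6 2 / 3 9 2 6 1 5 7 8 4 / 6 7 4 3 8 2 5 9 1 / 9 3 7 8 6 1 2 4 5 / 2 1 8 7 5 4 6 3 9 / 5 4 6 2 3 9 1 7 8 / 4 8 5 1 7 6 9 2 3 / 1 6 9 4 2 3 8 5 7 / 7 2 3 5 9 8 4 1 6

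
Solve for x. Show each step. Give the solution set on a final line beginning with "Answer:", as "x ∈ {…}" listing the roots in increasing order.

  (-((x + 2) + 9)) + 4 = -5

Step 1. [(-((x + 2) + 9)) + 4 = -5] 4 comes off first (subtract 4), so sub: -((x + 2) + 9) = -9.
Step 2. [-((x + 2) + 9) = -9] flip signs both sides, so neg: (x + 2) + 9 = 9.
Step 3. [(x + 2) + 9 = 9] peel the +9: subtract 9 from each side. So sub: x + 2 = 0.
Step 4. [x + 2 = 0] 2 comes off first (subtract 2) ⇒ sub: x = -2.

Answer: x ∈ {-2}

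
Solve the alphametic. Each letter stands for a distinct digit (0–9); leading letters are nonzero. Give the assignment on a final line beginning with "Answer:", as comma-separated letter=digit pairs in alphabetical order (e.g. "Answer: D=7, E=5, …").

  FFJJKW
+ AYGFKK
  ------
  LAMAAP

Step 1. [col 1: W + K ≡ P (mod 10)] several values work for W in column 1 (W + K ≡ P (mod 10), carry-in 0); try W=9 ⇒ W=9.
Step 2. [col 1: W + K ≡ P (mod 10)] K=3 is one option consistent with column 1 (W + K ≡ P (mod 10), carry-in 0) — take it. So K=3.
Step 3. [col 1: W + K ≡ P (mod 10)] column 1 reads W+K+carry(0)=P with W=9, K=3; with digits 3,9 already taken and all letters distinct, the only value for P is 2. So P=2.
Step 4. [col 2: K + K ≡ A (mod 10)] from column 2 (K=3, carry-in 1, digits 2,3,9 already taken and all letters distinct): A must equal 7. So A=7.
Step 5. [col 3: J + F ≡ A (mod 10)] several values work for F in column 3 (J + F ≡ A (mod 10), carry-in 0); try F=1. So F=1.
Step 6. [col 3: J + F ≡ A (mod 10)] column 3 reads J+F+carry(0)=A with F=1, A=7; with digits 1,2,3,7,9 already taken and all letters distinct, the only value for J is 6. So J=6.
Step 7. [col 4: J + G ≡ M (mod 10)] G=4 is one option consistent with column 4 (J + G ≡ M (mod 10), carry-in 0) — take it ⇒ G=4.
Step 8. [col 4: J + G ≡ M (mod 10)] in column 4 we have J+G≡M with carry-in 0; given J=6, G=4 and digits 1,2,3,4,6,7,9 already taken and all letters distinct, that pins M to 0 ⇒ M=0.
Step 9. [col 5: F + Y ≡ A (mod 10)] in column 5 we have F+Y≡A with carry-in 1; given F=1, A=7 and digits 0,1,2,3,4,6,7,9 already taken and all letters distinct, that pins Y to 5 ⇒ Y=5.
Step 10. [col 6: F + A ≡ L (mod 10)] in column 6 we have F+A≡L with carry-in 0; given F=1, A=7 and digits 0,1,2,3,4,5,6,7,9 already taken and all letters distinct, that pins L to 8. So L=8.

Answer: A=7, F=1, G=4, J=6, K=3, L=8, M=0, P=2, W=9, Y=5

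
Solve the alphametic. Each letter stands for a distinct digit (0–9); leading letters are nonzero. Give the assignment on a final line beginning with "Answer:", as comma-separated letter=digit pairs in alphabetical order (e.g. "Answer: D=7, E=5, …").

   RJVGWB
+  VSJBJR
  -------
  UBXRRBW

Step 1. [col 1: B + R ≡ W (mod 10)] several values work for R in column 1 (B + R ≡ W (mod 10), carry-in 0); try R=4, so R=4.
Step 2. [U] adding two 6-digit numbers gives at most 6+1 digits, and here it does — U is that final carry and must be 1. So U=1.
Step 3. [col 1: B + R ≡ W (mod 10)] no forcing yet in column 1 (carry-in 0); B=3 is free and consistent — try it, so B=3.
Step 4. [col 1: B + R ≡ W (mod 10)] column 1 reads B+R+carry(0)=W with B=3, R=4; with digits 1,3,4 already taken and all letters distinct, the only value for W is 7, so W=7.
Step 5. [col 2: W + J ≡ B (mod 10)] from column 2 (W=7, B=3, carry-in 0, digits 1,3,4,7 already taken and all letters distinct): J must equal 6, so J=6.
Step 6. [col 3: G + B ≡ R (mod 10)] column 3: given B=3, R=4, carry-in 1, and digits 1,3,4,6,7 already taken and all letters distinct, G+B≡R (mod 10) forces G=0. So G=0.
Step 7. [col 4: V + J ≡ R (mod 10)] in column 4 we have V+J≡R with carry-in 0; given J=6, R=4 and digits 0,1,3,4,6,7 already taken and all letters distinct, that pins V to 8, so V=8.
Step 8. [col 5: J + S ≡ X (mod 10)] X=2 is one option consistent with column 5 (J + S ≡ X (mod 10), carry-in 1) — take it. So X=2.
Step 9. [col 5: J + S ≡ X (mod 10)] column 5 reads J+S+carry(1)=X with J=6, X=2; with digits 0,1,2,3,4,6,7,8 already taken and all letters distinct, the only value for S is 5. So S=5.

Answer: B=3, G=0, J=6, R=4, S=5, U=1, V=8, W=7, X=2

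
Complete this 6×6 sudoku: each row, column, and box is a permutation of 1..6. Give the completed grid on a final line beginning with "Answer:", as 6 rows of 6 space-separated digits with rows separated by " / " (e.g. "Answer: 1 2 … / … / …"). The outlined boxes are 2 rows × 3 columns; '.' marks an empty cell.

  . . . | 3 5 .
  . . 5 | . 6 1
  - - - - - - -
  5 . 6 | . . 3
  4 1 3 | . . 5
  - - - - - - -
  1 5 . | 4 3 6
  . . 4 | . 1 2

Step 1. [r3c2∈{2}] r3c2 has the single candidate 2 ⇒ r3c2=2.
Step 2. [r2c2∈{3,4}] 4 has one home in row 2: r2c2, so r2c2=4.
Step 3. [r1c2∈{6}] r1c2's peers cover all but 6, so r1c2=6.
Step 4. [r2c1∈{2,3}] row 2 places 3 nowhere but r2c1 ⇒ r2c1=3.
Step 5. [r1c3∈{1,2}] in row 1, 1 fits only at r1c3, so r1c3=1.
Step 6. [r4c5∈{2}] r4c5 is down to just 2, so r4c5=2.
Step 7. [r2c4∈{2}] r2c4 is down to just 2. So r2c4=2.
Step 8. [r6c4∈{5}] r6c4 is down to just 5 ⇒ r6c4=5.
Step 9. [r6c1∈{6}] r6c1's peers cover all but 6. So r6c1=6.
Step 10. [r6c2∈{3}] r6c2 has the single candidate 3, so r6c2=3.
Step 11. [r1c6∈{4}] r1c6 has the single candidate 4. So r1c6=4.
Step 12. [r4c4∈{6}] r4c4 has the single candidate 6, so r4c4=6.
Step 13. [r3c5∈{4}] only 4 remains possible at r3c5 ⇒ r3c5=4.
Step 14. [r3c4∈{1}] r3c4 has the single candidate 1. So r3c4=1.
Step 15. [r1c1∈{2}] r1c1 is down to just 2, so r1c1=2.
Step 16. [r5c3∈{2}] only 2 remains possible at r5c3 ⇒ r5c3=2.

Answer: 2 6 1 3 5 4 / 3 4 5 2 6 1 / 5 2 6 1 4 3 / 4 1 3 6 2 5 / 1 5 2 4 3 6 / 6 3 4 5 1 2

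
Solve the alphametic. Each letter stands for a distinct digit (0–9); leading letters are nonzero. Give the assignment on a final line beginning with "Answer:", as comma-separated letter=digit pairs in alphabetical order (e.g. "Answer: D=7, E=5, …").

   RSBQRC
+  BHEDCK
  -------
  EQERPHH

Step 1. [col 1: C + K ≡ H (mod 10)] K=8 is one option consistent with column 1 (C + K ≡ H (mod 10), carry-in 0) — take it ⇒ K=8.
Step 2. [col 1: C + K ≡ H (mod 10)] column 1 (C + K ≡ H (mod 10), carry-in 0) doesn't pin C yet; pick C=4 and continue. So C=4.
Step 3. [E] E is the leading digit of a 7-digit sum of two 6-digit numbers; the final carry is exactly 1 ⇒ E=1.
Step 4. [col 1: C + K ≡ H (mod 10)] column 1: given C=4, K=8, carry-in 0, and digits 1,4,8 already taken and all letters distinct, C+K≡H (mod 10) forces H=2 ⇒ H=2.
Step 5. [col 2: R + C ≡ H (mod 10)] in column 2 we have R+C≡H with carry-in 1; given C=4, H=2 and digits 1,2,4,8 already taken and all letters distinct, that pins R to 7 ⇒ R=7.
Step 6. [col 3: Q + D ≡ P (mod 10)] D=6 is one option consistent with column 3 (Q + D ≡ P (mod 10), carry-in 1) — take it, so D=6.
Step 7. [col 3: Q + D ≡ P (mod 10)] in column 3 we have Q+D≡P with carry-in 1; given D=6 and digits 1,2,4,6,7,8 already taken and all letters distinct, that pins Q to 3, so Q=3.
Step 8. [col 3: Q + D ≡ P (mod 10)] from column 3 (Q=3, D=6, carry-in 1, digits 1,2,3,4,6,7,8 already taken and all letters distinct): P must equal 0, so P=0.
Step 9. [col 4: B + E ≡ R (mod 10)] from column 4 (E=1, R=7, carry-in 1, digits 0,1,2,3,4,6,7,8 already taken and all letters distinct): B must equal 5 ⇒ B=5.
Step 10. [col 5: S + H ≡ E (mod 10)] in column 5 we have S+H≡E with carry-in 0; given H=2, E=1 and digits 0,1,2,3,4,5,6,7,8 already taken and all letters distinct, that pins S to 9. So S=9.

Answer: B=5, C=4, D=6, E=1, H=2, K=8, P=0, Q=3, R=7, S=9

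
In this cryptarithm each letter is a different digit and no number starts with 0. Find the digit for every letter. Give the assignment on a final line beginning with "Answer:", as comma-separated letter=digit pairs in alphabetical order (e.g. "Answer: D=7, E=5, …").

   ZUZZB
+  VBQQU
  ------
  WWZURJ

Step 1. [col 1: B + U ≡ J (mod 10)] U=5 is one option consistent with column 1 (B + U ≡ J (mod 10), carry-in 0) — take it, so U=5.
Step 2. [col 1: B + U ≡ J (mod 10)] several values work for B in column 1 (B + U ≡ J (mod 10), carry-in 0); try B=2, so B=2.
Step 3. [W] the sum has 6 digits but both addends have 5; that extra leading digit W is the final carry, namely 1. So W=1.
Step 4. [col 1: B + U ≡ J (mod 10)] from column 1 (B=2, U=5, carry-in 0, digits 1,2,5 already taken and all letters distinct): J must equal 7. So J=7.
Step 5. [col 2: Z + Q ≡ R (mod 10)] Z=8 is one option consistent with column 2 (Z + Q ≡ R (mod 10), carry-in 0) — take it. So Z=8.
Step 6. [col 2: Z + Q ≡ R (mod 10)] in column 2 we have Z+Q≡R with carry-in 0; given Z=8 and digits 1,2,5,7,8 already taken and all letters distinct, that pins Q to 6. So Q=6.
Step 7. [col 2: Z + Q ≡ R (mod 10)] column 2: given Z=8, Q=6, carry-in 0, and digits 1,2,5,6,7,8 already taken and all letters distinct, Z+Q≡R (mod 10) forces R=4, so R=4.
Step 8. [col 5: Z + V ≡ W (mod 10)] in column 5 we have Z+V≡W with carry-in 0; given Z=8, W=1 and digits 1,2,4,5,6,7,8 already taken and all letters distinct, that pins V to 3. So V=3.

Answer: B=2, J=7, Q=6, R=4, U=5, V=3, W=1, Z=8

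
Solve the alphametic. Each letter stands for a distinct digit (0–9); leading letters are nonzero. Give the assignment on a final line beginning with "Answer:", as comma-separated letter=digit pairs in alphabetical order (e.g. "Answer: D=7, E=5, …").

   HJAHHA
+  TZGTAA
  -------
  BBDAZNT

Step 1. [col 1: A + A ≡ T (mod 10)] several values work for T in column 1 (A + A ≡ T (mod 10), carry-in 0); try T=6. So T=6.
Step 2. [B] B is the leading digit of a 7-digit sum of two 6-digit numbers; the final carry is exactly 1, so B=1.
Step 3. [col 1: A + A ≡ T (mod 10)] column 1 (A + A ≡ T (mod 10), carry-in 0) doesn't pin A yet; pick A=8 and continue ⇒ A=8.
Step 4. [col 2: H + A ≡ N (mod 10)] N=4 is one option consistent with column 2 (H + A ≡ N (mod 10), carry-in 1) — take it. So N=4.
Step 5. [col 2: H + A ≡ N (mod 10)] column 2 reads H+A+carry(1)=N with A=8, N=4; with digits 1,4,6,8 already taken and all letters distinct, the only value for H is 5. So H=5.
Step 6. [col 3: H + T ≡ Z (mod 10)] in column 3 we have H+T≡Z with carry-in 1; given H=5, T=6 and digits 1,4,5,6,8 already taken and all letters distinct, that pins Z to 2. So Z=2.
Step 7. [col 4: A + G ≡ A (mod 10)] column 4 reads A+G+carry(1)=A with A=8; with digits 1,2,4,5,6,8 already taken and all letters distinct, the only value for G is 9 ⇒ G=9.
Step 8. [col 5: J + Z ≡ D (mod 10)] column 5 (J + Z ≡ D (mod 10), carry-in 1) doesn't pin D yet; pick D=3 and continue. So D=3.
Step 9. [col 5: J + Z ≡ D (mod 10)] column 5: given Z=2, D=3, carry-in 1, and digits 1,2,3,4,5,6,8,9 already taken and all letters distinct, J+Z≡D (mod 10) forces J=0 ⇒ J=0.

Answer: A=8, B=1, D=3, G=9, H=5, J=0, N=4, T=6, Z=2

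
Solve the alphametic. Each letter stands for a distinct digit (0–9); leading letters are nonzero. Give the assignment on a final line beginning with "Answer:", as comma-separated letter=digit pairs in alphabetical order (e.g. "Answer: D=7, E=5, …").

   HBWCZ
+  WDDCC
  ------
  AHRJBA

Step 1. [col 1: Z + C ≡ A (mod 10)] no forcing yet in column 1 (carry-in 0); C=3 is free and consistent — try it, so C=3.
Step 2. [col 1: Z + C ≡ A (mod 10)] several values work for Z in column 1 (Z + C ≡ A (mod 10), carry-in 0); try Z=8. So Z=8.
Step 3. [col 1: Z + C ≡ A (mod 10)] column 1: given Z=8, C=3, carry-in 0, and digits 3,8 already taken and all letters distinct, Z+C≡A (mod 10) forces A=1. So A=1.
Step 4. [col 2: C + C ≡ B (mod 10)] column 2 reads C+C+carry(1)=B with C=3; with digits 1,3,8 already taken and all letters distinct, the only value for B is 7 ⇒ B=7.
Step 5. [col 3: W + D ≡ J (mod 10)] no forcing yet in column 3 (carry-in 0); W=9 is free and consistent — try it. So W=9.
Step 6. [col 3: W + D ≡ J (mod 10)] no forcing yet in column 3 (carry-in 0); D=6 is free and consistent — try it ⇒ D=6.
Step 7. [col 3: W + D ≡ J (mod 10)] column 3 reads W+D+carry(0)=J with W=9, D=6; with digits 1,3,6,7,8,9 already taken and all letters distinct, the only value for J is 5, so J=5.
Step 8. [col 4: B + D ≡ R (mod 10)] column 4: given B=7, D=6, carry-in 1, and digits 1,3,5,6,7,8,9 already taken and all letters distinct, B+D≡R (mod 10) forces R=4, so R=4.
Step 9. [col 5: H + W ≡ H (mod 10)] H=2 is one option consistent with column 5 (H + W ≡ H (mod 10), carry-in 1) — take it. So H=2.

Answer: A=1, B=7, C=3, D=6, H=2, J=5, R=4, W=9, Z=8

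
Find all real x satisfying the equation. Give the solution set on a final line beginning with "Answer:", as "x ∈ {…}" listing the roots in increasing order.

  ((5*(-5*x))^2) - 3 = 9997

Step 1. [((5*(-5*x))^2) - 3 = 9997] 3 comes off first (add 3) ⇒ sub: (5*(-5*x))^2 = 10000.
Step 2. [(5*(-5*x))^2 = 10000] LHS squared, RHS 10000 ≥ 0: apply √ (±) ⇒ sqrt: 5*(-5*x) = 100 or -100.
Step 3. [5*(-5*x) = 100 or -100] divide by the outer 5. So div: -5*x = 20 or -20.
Step 4. [-5*x = 20 or -20] leading coefficient -5: divide by -5. So div: x = -4 or 4.

Answer: x ∈ {-4, 4}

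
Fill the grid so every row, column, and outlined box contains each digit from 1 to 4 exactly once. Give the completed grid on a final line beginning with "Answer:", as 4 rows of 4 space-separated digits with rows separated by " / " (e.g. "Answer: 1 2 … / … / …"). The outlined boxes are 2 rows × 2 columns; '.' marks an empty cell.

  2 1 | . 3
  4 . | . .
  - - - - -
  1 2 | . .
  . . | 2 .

Step 1. [r3c4∈{4}] only 4 remains possible at r3c4 ⇒ r3c4=4.
Step 2. [r2c3∈{1}] nothing but 1 survives at r2c3 ⇒ r2c3=1.
Step 3. [r2c2∈{3}] nothing but 3 survives at r2c2, so r2c2=3.
Step 4. [r3c3∈{3}] r3c3 is down to just 3, so r3c3=3.
Step 5. [r4c2∈{4}] nothing but 4 survives at r4c2 ⇒ r4c2=4.
Step 6. [r2c4∈{2}] r2c4 has the single candidate 2 ⇒ r2c4=2.
Step 7. [r4c1∈{3}] only 3 remains possible at r4c1 ⇒ r4c1=3.
Step 8. [r4c4∈{1}] r4c4's peers cover all but 1 ⇒ r4c4=1.
Step 9. [r1c3∈{4}] only 4 remains possible at r1c3. So r1c3=4.

Answer: 2 1 4 3 / 4 3 1 2 / 1 2 3 4 / 3 4 2 1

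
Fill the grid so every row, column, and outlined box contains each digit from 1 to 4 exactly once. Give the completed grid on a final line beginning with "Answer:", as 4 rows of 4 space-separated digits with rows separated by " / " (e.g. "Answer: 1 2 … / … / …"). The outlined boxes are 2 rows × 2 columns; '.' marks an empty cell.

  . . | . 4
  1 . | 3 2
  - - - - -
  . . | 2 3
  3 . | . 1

Step 1. [r3c1∈{4}] only 4 remains possible at r3c1, so r3c1=4.
Step 2. [r4c2∈{2}] r4c2 is down to just 2 ⇒ r4c2=2.
Step 3. [r1c3∈{1}] r1c3 has the single candidate 1 ⇒ r1c3=1.
Step 4. [r4c3∈{4}] r4c3's peers cover all but 4. So r4c3=4.
Step 5. [r1c1∈{2}] only 2 remains possible at r1c1 ⇒ r1c1=2.
Step 6. [r3c2∈{1}] nothing but 1 survives at r3c2. So r3c2=1.
Step 7. [r1c2∈{3}] r1c2 is down to just 3 ⇒ r1c2=3.
Step 8. [r2c2∈{4}] r2c2 has the single candidate 4, so r2c2=4.

Answer: 2 3 1 4 / 1 4 3 2 / 4 1 2 3 / 3 2 4 1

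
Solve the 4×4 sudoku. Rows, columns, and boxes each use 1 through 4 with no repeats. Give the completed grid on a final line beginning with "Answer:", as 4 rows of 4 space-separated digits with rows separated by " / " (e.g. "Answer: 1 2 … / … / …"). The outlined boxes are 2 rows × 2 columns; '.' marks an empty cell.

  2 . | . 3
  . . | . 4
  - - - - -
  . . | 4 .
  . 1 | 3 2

Step 1. [r2c2∈{3}] r2c2's peers cover all but 3 ⇒ r2c2=3.
Step 2. [r2c3∈{1,2}] 2 has one home in row 2: r2c3 ⇒ r2c3=2.
Step 3. [r4c1∈{4}] r4c1 is down to just 4. So r4c1=4.
Step 4. [r3c1∈{3}] r3c1 has the single candidate 3. So r3c1=3.
Step 5. [r3c4∈{1}] r3c4 is down to just 1. So r3c4=1.
Step 6. [r1c3∈{1}] r1c3 is down to just 1 ⇒ r1c3=1.
Step 7. [r3c2∈{2}] only 2 remains possible at r3c2 ⇒ r3c2=2.
Step 8. [r1c2∈{4}] r1c2 has the single candidate 4. So r1c2=4.
Step 9. [r2c1∈{1}] r2c1 has the single candidate 1 ⇒ r2c1=1.

Answer: 2 4 1 3 / 1 3 2 4 / 3 2 4 1 / 4 1 3 2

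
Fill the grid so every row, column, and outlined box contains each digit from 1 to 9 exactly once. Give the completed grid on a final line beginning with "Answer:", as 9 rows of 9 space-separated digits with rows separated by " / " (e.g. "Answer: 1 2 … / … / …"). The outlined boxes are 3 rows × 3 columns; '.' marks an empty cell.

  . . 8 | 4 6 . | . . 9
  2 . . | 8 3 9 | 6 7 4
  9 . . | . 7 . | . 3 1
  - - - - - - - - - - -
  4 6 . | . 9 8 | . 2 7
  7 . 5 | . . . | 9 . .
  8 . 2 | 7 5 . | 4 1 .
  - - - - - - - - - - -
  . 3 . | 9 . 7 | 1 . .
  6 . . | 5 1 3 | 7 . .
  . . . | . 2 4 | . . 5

Step 1. [r5c2∈{1}] nothing but 1 survives at r5c2 ⇒ r5c2=1.
Step 2. [r1c8∈{5}] r1c8 is down to just 5. So r1c8=5.
Step 3. [r3c4∈{2}] only 2 remains possible at r3c4, so r3c4=2.
Step 4. [r8c2∈{2,4,8,9}] across col 2, 2 lands solely at r8c2 ⇒ r8c2=2.
Step 5. [r8c9∈{8}] r8c9's peers cover all but 8. So r8c9=8.
Step 6. [r6c6∈{6}] only 6 remains possible at r6c6, so r6c6=6.
Step 7. [r9c3∈{1,7,9}] r9c3 is the only open cell in col 3 admitting 7 ⇒ r9c3=7.
Step 8. [r8c3∈{4,9}] across col 3, 9 lands solely at r8c3, so r8c3=9.
Step 9. [r4c3∈{3}] nothing but 3 survives at r4c3, so r4c3=3.
Step 10. [r7c3∈{4}] r7c3 is down to just 4, so r7c3=4.
Step 11. [r7c8∈{6}] only 6 remains possible at r7c8, so r7c8=6.
Step 12. [r3c6∈{5}] nothing but 5 survives at r3c6. So r3c6=5.
Step 13. [r2c3∈{1}] nothing but 1 survives at r2c3 ⇒ r2c3=1.
Step 14. [r5c9∈{3,6}] across row 5, 6 lands solely at r5c9. So r5c9=6.
Step 15. [r3c2∈{4}] r3c2 has the single candidate 4 ⇒ r3c2=4.
Step 16. [r7c9∈{2}] nothing but 2 survives at r7c9. So r7c9=2.
Step 17. [r7c1∈{5}] only 5 remains possible at r7c1 ⇒ r7c1=5.
Step 18. [r9c4∈{6}] r9c4 is down to just 6 ⇒ r9c4=6.
Step 19. [r9c8∈{9}] r9c8 is down to just 9. So r9c8=9.
Step 20. [r5c6∈{2}] r5c6 is down to just 2, so r5c6=2.
Step 21. [r2c2∈{5}] r2c2 has the single candidate 5. So r2c2=5.
Step 22. [r6c2∈{9}] r6c2 is down to just 9, so r6c2=9.
Step 23. [r5c5∈{4}] r5c5 is down to just 4. So r5c5=4.
Step 24. [r3c7∈{8}] r3c7 has the single candidate 8, so r3c7=8.
Step 25. [r9c1∈{1}] r9c1's peers cover all but 1 ⇒ r9c1=1.
Step 26. [r1c2∈{7}] r1c2 is down to just 7. So r1c2=7.
Step 27. [r1c6∈{1}] r1c6's peers cover all but 1 ⇒ r1c6=1.
Step 28. [r9c2∈{8}] only 8 remains possible at r9c2. So r9c2=8.
Step 29. [r7c5∈{8}] r7c5 is down to just 8 ⇒ r7c5=8.
Step 30. [r6c9∈{3}] only 3 remains possible at r6c9. So r6c9=3.
Step 31. [r4c4∈{1}] r4c4 is down to just 1 ⇒ r4c4=1.
Step 32. [r3c3∈{6}] r3c3 is down to just 6 ⇒ r3c3=6.
Step 33. [r8c8∈{4}] only 4 remains possible at r8c8. So r8c8=4.
Step 34. [r9c7∈{3}] r9c7's peers cover all but 3, so r9c7=3.
Step 35. [r1c7∈{2}] nothing but 2 survives at r1c7, so r1c7=2.
Step 36. [r4c7∈{5}] nothing but 5 survives at r4c7, so r4c7=5.
Step 37. [r5c4∈{3}] only 3 remains possible at r5c4 ⇒ r5c4=3.
Step 38. [r5c8∈{8}] r5c8's peers cover all but 8 ⇒ r5c8=8.
Step 39. [r1c1∈{3}] only 3 remains possible at r1c1. So r1c1=3.

Answer: 3 7 8 4 6 1 2 5 9 / 2 5 1 8 3 9 6 7 4 / 9 4 6 2 7 5 8 3 1 / 4 6 3 1 9 8 5 2 7 / 7 1 5 3 4 2 9 8 6 / 8 9 2 7 5 6 4 1 3 / 5 3 4 9 8 7 1 6 2 / 6 2 9 5 1 3 7 4 8 / 1 8 7 6 2 4 3 9 5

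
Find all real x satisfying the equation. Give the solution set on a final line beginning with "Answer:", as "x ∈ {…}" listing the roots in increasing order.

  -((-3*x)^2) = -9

Step 1. [-((-3*x)^2) = -9] leading − — multiply by −1. So neg: (-3*x)^2 = 9.
Step 2. [(-3*x)^2 = 9] 9 ≥ 0, LHS is (·)² — take ±√, so sqrt: -3*x = 3 or -3.
Step 3. [-3*x = 3 or -3] -3·(inner) — divide through by -3. So div: x = -1 or 1.

Answer: x ∈ {-1, 1}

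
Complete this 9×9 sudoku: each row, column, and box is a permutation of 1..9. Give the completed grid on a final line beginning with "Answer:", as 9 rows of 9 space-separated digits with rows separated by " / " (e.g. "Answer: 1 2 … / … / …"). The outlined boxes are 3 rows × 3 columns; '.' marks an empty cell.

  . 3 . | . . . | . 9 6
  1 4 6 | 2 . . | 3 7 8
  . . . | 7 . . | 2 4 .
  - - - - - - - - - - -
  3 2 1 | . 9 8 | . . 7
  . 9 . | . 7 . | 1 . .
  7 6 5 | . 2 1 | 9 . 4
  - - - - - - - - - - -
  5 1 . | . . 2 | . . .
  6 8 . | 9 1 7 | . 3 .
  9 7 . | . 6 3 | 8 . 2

Step 1. [r4c4∈{4,5,6}] row 4 places 4 nowhere but r4c4 ⇒ r4c4=4.
Step 2. [r2c5∈{5}] r2c5 is down to just 5, so r2c5=5.
Step 3. [r3c1∈{8}] only 8 remains possible at r3c1 ⇒ r3c1=8.
Step 4. [r7c5∈{4,8}] 4 has one home in box 8: r7c5, so r7c5=4.
Step 5. [r5c6∈{5,6}] r5c6 is the only open cell in col 6 admitting 5, so r5c6=5.
Step 6. [r7c8∈{6}] r7c8 has the single candidate 6, so r7c8=6.
Step 7. [r1c7∈{5}] r1c7 has the single candidate 5. So r1c7=5.
Step 8. [r5c3∈{4,8}] r5c3 is the only open cell in col 3 admitting 8. So r5c3=8.
Step 9. [r8c3∈{2,4}] 2 has one home in row 8: r8c3 ⇒ r8c3=2.
Step 10. [r9c8∈{1,5}] in row 9, 1 fits only at r9c8. So r9c8=1.
Step 11. [r1c4∈{1,8}] row 1 places 1 nowhere but r1c4. So r1c4=1.
Step 12. [r2c6∈{9}] r2c6 is down to just 9. So r2c6=9.
Step 13. [r5c9∈{3}] r5c9 has the single candidate 3. So r5c9=3.
Step 14. [r8c9∈{5}] r8c9 has the single candidate 5. So r8c9=5.
Step 15. [r9c4∈{5}] r9c4's peers cover all but 5, so r9c4=5.
Step 16. [r6c8∈{8}] r6c8's peers cover all but 8 ⇒ r6c8=8.
Step 17. [r1c1∈{2}] r1c1 has the single candidate 2. So r1c1=2.
Step 18. [r9c3∈{4}] r9c3 has the single candidate 4, so r9c3=4.
Step 19. [r5c4∈{6}] r5c4 has the single candidate 6, so r5c4=6.
Step 20. [r3c9∈{1}] r3c9 has the single candidate 1, so r3c9=1.
Step 21. [r7c3∈{3}] r7c3 is down to just 3. So r7c3=3.
Step 22. [r3c3∈{9}] r3c3 has the single candidate 9 ⇒ r3c3=9.
Step 23. [r4c7∈{6}] only 6 remains possible at r4c7 ⇒ r4c7=6.
Step 24. [r8c7∈{4}] r8c7 has the single candidate 4 ⇒ r8c7=4.
Step 25. [r6c4∈{3}] r6c4 has the single candidate 3. So r6c4=3.
Step 26. [r7c4∈{8}] only 8 remains possible at r7c4, so r7c4=8.
Step 27. [r3c5∈{3}] r3c5 has the single candidate 3, so r3c5=3.
Step 28. [r4c8∈{5}] r4c8 is down to just 5 ⇒ r4c8=5.
Step 29. [r3c6∈{6}] r3c6's peers cover all but 6, so r3c6=6.
Step 30. [r3c2∈{5}] r3c2's peers cover all but 5. So r3c2=5.
Step 31. [r1c3∈{7}] only 7 remains possible at r1c3. So r1c3=7.
Step 32. [r7c9∈{9}] only 9 remains possible at r7c9 ⇒ r7c9=9.
Step 33. [r1c6∈{4}] nothing but 4 survives at r1c6 ⇒ r1c6=4.
Step 34. [r5c1∈{4}] only 4 remains possible at r5c1, so r5c1=4.
Step 35. [r7c7∈{7}] r7c7 is down to just 7, so r7c7=7.
Step 36. [r5c8∈{2}] only 2 remains possible at r5c8 ⇒ r5c8=2.
Step 37. [r1c5∈{8}] r1c5's peers cover all but 8, so r1c5=8.

Answer: 2 3 7 1 8 4 5 9 6 / 1 4 6 2 5 9 3 7 8 / 8 5 9 7 3 6 2 4 1 / 3 2 1 4 9 8 6 5 7 / 4 9 8 6 7 5 1 2 3 / 7 6 5 3 2 1 9 8 4 / 5 1 3 8 4 2 7 6 9 / 6 8 2 9 1 7 4 3 5 / 9 7 4 5 6 3 8 1 2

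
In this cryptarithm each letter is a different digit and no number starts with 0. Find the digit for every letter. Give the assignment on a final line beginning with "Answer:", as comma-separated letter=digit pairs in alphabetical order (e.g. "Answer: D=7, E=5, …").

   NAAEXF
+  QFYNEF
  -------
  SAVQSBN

Step 1. [col 1: F + F ≡ N (mod 10)] several values work for F in column 1 (F + F ≡ N (mod 10), carry-in 0); try F=7 ⇒ F=7.
Step 2. [S] S is the leading digit of a 7-digit sum of two 6-digit numbers; the final carry is exactly 1 ⇒ S=1.
Step 3. [col 1: F + F ≡ N (mod 10)] from column 1 (F=7, carry-in 0, digits 1,7 already taken and all letters distinct): N must equal 4 ⇒ N=4.
Step 4. [col 2: X + E ≡ B (mod 10)] no forcing yet in column 2 (carry-in 1); X=3 is free and consistent — try it ⇒ X=3.
Step 5. [col 2: X + E ≡ B (mod 10)] no forcing yet in column 2 (carry-in 1); E=6 is free and consistent — try it. So E=6.
Step 6. [col 2: X + E ≡ B (mod 10)] in column 2 we have X+E≡B with carry-in 1; given X=3, E=6 and digits 1,3,4,6,7 already taken and all letters distinct, that pins B to 0, so B=0.
Step 7. [col 4: A + Y ≡ Q (mod 10)] in column 4 we have A+Y≡Q with carry-in 1; given nothing yet and digits 0,1,3,4,6,7 already taken and all letters distinct, that pins Q to 8. So Q=8.
Step 8. [col 4: A + Y ≡ Q (mod 10)] several values work for A in column 4 (A + Y ≡ Q (mod 10), carry-in 1); try A=2, so A=2.
Step 9. [col 4: A + Y ≡ Q (mod 10)] column 4: given A=2, Q=8, carry-in 1, and digits 0,1,2,3,4,6,7,8 already taken and all letters distinct, A+Y≡Q (mod 10) forces Y=5, so Y=5.
Step 10. [col 5: A + F ≡ V (mod 10)] column 5 reads A+F+carry(0)=V with A=2, F=7; with digits 0,1,2,3,4,5,6,7,8 already taken and all letters distinct, the only value for V is 9 ⇒ V=9.

Answer: A=2, B=0, E=6, F=7, N=4, Q=8, S=1, V=9, X=3, Y=5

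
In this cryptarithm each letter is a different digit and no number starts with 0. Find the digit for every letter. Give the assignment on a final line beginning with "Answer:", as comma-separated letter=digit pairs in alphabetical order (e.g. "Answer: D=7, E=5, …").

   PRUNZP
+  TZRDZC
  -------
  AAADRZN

Step 1. [col 1: P + C ≡ N (mod 10)] no forcing yet in column 1 (carry-in 0); N=3 is free and consistent — try it. So N=3.
Step 2. [col 1: P + C ≡ N (mod 10)] no forcing yet in column 1 (carry-in 0); P=6 is free and consistent — try it ⇒ P=6.
Step 3. [A] A is the leading digit of a 7-digit sum of two 6-digit numbers; the final carry is exactly 1. So A=1.
Step 4. [col 1: P + C ≡ N (mod 10)] column 1: given P=6, N=3, carry-in 0, and digits 1,3,6 already taken and all letters distinct, P+C≡N (mod 10) forces C=7 ⇒ C=7.
Step 5. [col 2: Z + Z ≡ Z (mod 10)] from column 2 (nothing yet, carry-in 1, digits 1,3,6,7 already taken and all letters distinct): Z must equal 9. So Z=9.
Step 6. [col 3: N + D ≡ R (mod 10)] column 3 (N + D ≡ R (mod 10), carry-in 1) doesn't pin D yet; pick D=8 and continue. So D=8.
Step 7. [col 3: N + D ≡ R (mod 10)] in column 3 we have N+D≡R with carry-in 1; given N=3, D=8 and digits 1,3,6,7,8,9 already taken and all letters distinct, that pins R to 2 ⇒ R=2.
Step 8. [col 4: U + R ≡ D (mod 10)] in column 4 we have U+R≡D with carry-in 1; given R=2, D=8 and digits 1,2,3,6,7,8,9 already taken and all letters distinct, that pins U to 5. So U=5.
Step 9. [col 6: P + T ≡ A (mod 10)] column 6 reads P+T+carry(1)=A with P=6, A=1; with digits 1,2,3,5,6,7,8,9 already taken and all letters distinct, the only value for T is 4. So T=4.

Answer: A=1, C=7, D=8, N=3, P=6, R=2, T=4, U=5, Z=9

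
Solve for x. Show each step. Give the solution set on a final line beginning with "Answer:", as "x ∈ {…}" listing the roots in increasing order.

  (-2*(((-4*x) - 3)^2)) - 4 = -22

Step 1. [(-2*(((-4*x) - 3)^2)) - 4 = -22] peel the -4: add 4 from each side ⇒ sub: -2*(((-4*x) - 3)^2) = -18.
Step 2. [-2*(((-4*x) - 3)^2) = -18] LHS = -2·(…); ÷-2 both sides, so div: ((-4*x) - 3)^2 = 9.
Step 3. [((-4*x) - 3)^2 = 9] 9 ≥ 0, LHS is (·)² — take ±√ ⇒ sqrt: (-4*x) - 3 = 3 or -3.
Step 4. [(-4*x) - 3 = 3 or -3] -3 is outermost — add 3 both sides ⇒ sub: -4*x = 6 or 0.
Step 5. [-4*x = 6 or 0] -4 out front; divide by -4. So div: x = -3/2 or 0.

Answer: x ∈ {-3/2, 0}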